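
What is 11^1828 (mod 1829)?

1405

11^1 ≡ 11 (mod 1829)
11^2 ≡ 11^2 = 121 ≡ 121 (mod 1829)
11^4 ≡ 121^2 = 14641 ≡ 9 (mod 1829)
11^8 ≡ 9^2 = 81 ≡ 81 (mod 1829)
11^16 ≡ 81^2 = 6561 ≡ 1074 (mod 1829)
11^32 ≡ 1074^2 = 1153476 ≡ 1206 (mod 1829)
11^64 ≡ 1206^2 = 1454436 ≡ 381 (mod 1829)
11^128 ≡ 381^2 = 145161 ≡ 670 (mod 1829)
11^256 ≡ 670^2 = 448900 ≡ 795 (mod 1829)
11^512 ≡ 795^2 = 632025 ≡ 1020 (mod 1829)
11^1024 ≡ 1020^2 = 1040400 ≡ 1528 (mod 1829)
1828 = 1024 + 512 + 256 + 32 + 4 in binary powers of 2.
So 11^1828 ≡ 1528 · 1020 · 795 · 1206 · 9 ≡ 1405 (mod 1829).
Since 1405 ≠ 1, base 11 is a Fermat witness: 1829 is composite.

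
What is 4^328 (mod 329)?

4^1 ≡ 4 (mod 329)
4^2 ≡ 4^2 = 16 ≡ 16 (mod 329)
4^4 ≡ 16^2 = 256 ≡ 256 (mod 329)
4^8 ≡ 256^2 = 65536 ≡ 65 (mod 329)
4^16 ≡ 65^2 = 4225 ≡ 277 (mod 329)
4^32 ≡ 277^2 = 76729 ≡ 72 (mod 329)
4^64 ≡ 72^2 = 5184 ≡ 249 (mod 329)
4^128 ≡ 249^2 = 62001 ≡ 149 (mod 329)
4^256 ≡ 149^2 = 22201 ≡ 158 (mod 329)
328 = 256 + 64 + 8 in binary powers of 2.
So 4^328 ≡ 158 · 249 · 65 ≡ 242 (mod 329).
Since 242 ≠ 1, base 4 is a Fermat witness: 329 is composite.

242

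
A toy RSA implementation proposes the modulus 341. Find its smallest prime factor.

341 is odd.
Digit sum 8, not divisible by 3.
Ends in 1: not divisible by 5.
7: 341 = 7·48 + 5
11: 341 = 11·31

11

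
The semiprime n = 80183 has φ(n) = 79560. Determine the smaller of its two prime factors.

φ(n) = (p−1)(q−1) = n − (p+q) + 1, so p + q = 80183 − 79560 + 1 = 624.
p and q are the roots of t² − 624t + 80183 = 0.
Discriminant: 624² − 4·80183 = 389376 − 320732 = 68644; √68644 = 262.
q = (624 − 262)/2 = 181, p = (624 + 262)/2 = 443.
Check: 181 · 443 = 80183.

181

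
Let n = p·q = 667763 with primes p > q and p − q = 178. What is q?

733

Since p = q + 178, we have 667763 = q(q + 178), so q² + 178q − 667763 = 0.
Discriminant: 178² + 4·667763 = 31684 + 2671052 = 2702736; √2702736 = 1644.
q = (−178 + 1644)/2 = 733, and p = q + 178 = 911.
Check: 733 · 911 = 667763.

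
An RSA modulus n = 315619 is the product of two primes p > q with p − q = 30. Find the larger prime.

Since p = q + 30, we have 315619 = q(q + 30), so q² + 30q − 315619 = 0.
Discriminant: 30² + 4·315619 = 900 + 1262476 = 1263376; √1263376 = 1124.
q = (−30 + 1124)/2 = 547, and p = q + 30 = 577.
Check: 547 · 577 = 315619.

577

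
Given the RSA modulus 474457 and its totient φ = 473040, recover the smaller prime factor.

541

φ(n) = (p−1)(q−1) = n − (p+q) + 1, so p + q = 474457 − 473040 + 1 = 1418.
p and q are the roots of t² − 1418t + 474457 = 0.
Discriminant: 1418² − 4·474457 = 2010724 − 1897828 = 112896; √112896 = 336.
q = (1418 − 336)/2 = 541, p = (1418 + 336)/2 = 877.
Check: 541 · 877 = 474457.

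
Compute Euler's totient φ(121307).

113344

Factor: 121307 = 29 · 47 · 89.
φ(121307) = (29−1) · (47−1) · (89−1) = 28 · 46 · 88 = 113344.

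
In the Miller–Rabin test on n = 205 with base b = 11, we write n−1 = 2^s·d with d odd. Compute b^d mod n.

205 − 1 = 204 = 2^2 · 51, so d = 51.
11^1 ≡ 11 (mod 205)
11^2 ≡ 11^2 = 121 ≡ 121 (mod 205)
11^4 ≡ 121^2 = 14641 ≡ 86 (mod 205)
11^8 ≡ 86^2 = 7396 ≡ 16 (mod 205)
11^16 ≡ 16^2 = 256 ≡ 51 (mod 205)
11^32 ≡ 51^2 = 2601 ≡ 141 (mod 205)
51 = 32 + 16 + 2 + 1 in binary powers of 2.
So 11^51 ≡ 141 · 51 · 121 · 11 ≡ 181 (mod 205).
Squaring chain: 181 → 166; never reaches −1, so base 11 is a Miller–Rabin witness that 205 is composite.

181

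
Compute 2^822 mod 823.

2^1 ≡ 2 (mod 823)
2^2 ≡ 2^2 = 4 ≡ 4 (mod 823)
2^4 ≡ 4^2 = 16 ≡ 16 (mod 823)
2^8 ≡ 16^2 = 256 ≡ 256 (mod 823)
2^16 ≡ 256^2 = 65536 ≡ 519 (mod 823)
2^32 ≡ 519^2 = 269361 ≡ 240 (mod 823)
2^64 ≡ 240^2 = 57600 ≡ 813 (mod 823)
2^128 ≡ 813^2 = 660969 ≡ 100 (mod 823)
2^256 ≡ 100^2 = 10000 ≡ 124 (mod 823)
2^512 ≡ 124^2 = 15376 ≡ 562 (mod 823)
822 = 512 + 256 + 32 + 16 + 4 + 2 in binary powers of 2.
So 2^822 ≡ 562 · 124 · 240 · 519 · 16 · 4 ≡ 1 (mod 823).
Since the result is 1, base 2 gives no evidence that 823 is composite.

1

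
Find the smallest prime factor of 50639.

50639 is odd.
Digit sum 23, not divisible by 3.
Ends in 9: not divisible by 5.
7: 50639 = 7·7234 + 1
11: 50639 = 11·4603 + 6
13: 50639 = 13·3895 + 4
17: 50639 = 17·2978 + 13
19: 50639 = 19·2665 + 4
23: 50639 = 23·2201 + 16
29: 50639 = 29·1746 + 5
31: 50639 = 31·1633 + 16
37: 50639 = 37·1368 + 23
41: 50639 = 41·1235 + 4
43: 50639 = 43·1177 + 28
47: 50639 = 47·1077 + 20
53: 50639 = 53·955 + 24
59: 50639 = 59·858 + 17
61: 50639 = 61·830 + 9
67: 50639 = 67·755 + 54
71: 50639 = 71·713 + 16
73: 50639 = 73·693 + 50
79: 50639 = 79·641

79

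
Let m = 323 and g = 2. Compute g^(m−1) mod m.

157

2^1 ≡ 2 (mod 323)
2^2 ≡ 2^2 = 4 ≡ 4 (mod 323)
2^4 ≡ 4^2 = 16 ≡ 16 (mod 323)
2^8 ≡ 16^2 = 256 ≡ 256 (mod 323)
2^16 ≡ 256^2 = 65536 ≡ 290 (mod 323)
2^32 ≡ 290^2 = 84100 ≡ 120 (mod 323)
2^64 ≡ 120^2 = 14400 ≡ 188 (mod 323)
2^128 ≡ 188^2 = 35344 ≡ 137 (mod 323)
2^256 ≡ 137^2 = 18769 ≡ 35 (mod 323)
322 = 256 + 64 + 2 in binary powers of 2.
So 2^322 ≡ 35 · 188 · 4 ≡ 157 (mod 323).
Since 157 ≠ 1, base 2 is a Fermat witness: 323 is composite.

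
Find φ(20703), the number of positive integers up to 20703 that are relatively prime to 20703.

13464

Factor: 20703 = 3 · 67 · 103.
φ(20703) = (3−1) · (67−1) · (103−1) = 2 · 66 · 102 = 13464.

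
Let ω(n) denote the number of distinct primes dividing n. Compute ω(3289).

3

3289 = 11 · 299
299 = 13 · 23
3289 = 11 · 13 · 23, which has 3 distinct prime factors.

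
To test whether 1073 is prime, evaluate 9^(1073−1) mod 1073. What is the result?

9^1 ≡ 9 (mod 1073)
9^2 ≡ 9^2 = 81 ≡ 81 (mod 1073)
9^4 ≡ 81^2 = 6561 ≡ 123 (mod 1073)
9^8 ≡ 123^2 = 15129 ≡ 107 (mod 1073)
9^16 ≡ 107^2 = 11449 ≡ 719 (mod 1073)
9^32 ≡ 719^2 = 516961 ≡ 848 (mod 1073)
9^64 ≡ 848^2 = 719104 ≡ 194 (mod 1073)
9^128 ≡ 194^2 = 37636 ≡ 81 (mod 1073)
9^256 ≡ 81^2 = 6561 ≡ 123 (mod 1073)
9^512 ≡ 123^2 = 15129 ≡ 107 (mod 1073)
9^1024 ≡ 107^2 = 11449 ≡ 719 (mod 1073)
1072 = 1024 + 32 + 16 in binary powers of 2.
So 9^1072 ≡ 719 · 848 · 719 ≡ 194 (mod 1073).
Since 194 ≠ 1, base 9 is a Fermat witness: 1073 is composite.

194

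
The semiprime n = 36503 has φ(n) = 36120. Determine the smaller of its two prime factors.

φ(n) = (p−1)(q−1) = n − (p+q) + 1, so p + q = 36503 − 36120 + 1 = 384.
p and q are the roots of t² − 384t + 36503 = 0.
Discriminant: 384² − 4·36503 = 147456 − 146012 = 1444; √1444 = 38.
q = (384 − 38)/2 = 173, p = (384 + 38)/2 = 211.
Check: 173 · 211 = 36503.

173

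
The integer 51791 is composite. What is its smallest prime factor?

51791 is odd.
Digit sum 23, not divisible by 3.
Ends in 1: not divisible by 5.
7: 51791 = 7·7398 + 5
11: 51791 = 11·4708 + 3
13: 51791 = 13·3983 + 12
17: 51791 = 17·3046 + 9
19: 51791 = 19·2725 + 16
23: 51791 = 23·2251 + 18
29: 51791 = 29·1785 + 26
31: 51791 = 31·1670 + 21
37: 51791 = 37·1399 + 28
41: 51791 = 41·1263 + 8
43: 51791 = 43·1204 + 19
47: 51791 = 47·1101 + 44
53: 51791 = 53·977 + 10
59: 51791 = 59·877 + 48
61: 51791 = 61·849 + 2
67: 51791 = 67·773

67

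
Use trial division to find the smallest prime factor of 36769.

83

36769 is odd.
Digit sum 31, not divisible by 3.
Ends in 9: not divisible by 5.
7: 36769 = 7·5252 + 5
11: 36769 = 11·3342 + 7
13: 36769 = 13·2828 + 5
17: 36769 = 17·2162 + 15
19: 36769 = 19·1935 + 4
23: 36769 = 23·1598 + 15
29: 36769 = 29·1267 + 26
31: 36769 = 31·1186 + 3
37: 36769 = 37·993 + 28
41: 36769 = 41·896 + 33
43: 36769 = 43·855 + 4
47: 36769 = 47·782 + 15
53: 36769 = 53·693 + 40
59: 36769 = 59·623 + 12
61: 36769 = 61·602 + 47
67: 36769 = 67·548 + 53
71: 36769 = 71·517 + 62
73: 36769 = 73·503 + 50
79: 36769 = 79·465 + 34
83: 36769 = 83·443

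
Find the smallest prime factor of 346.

346 is even: 2 divides it.

2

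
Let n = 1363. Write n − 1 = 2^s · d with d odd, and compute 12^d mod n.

1363 − 1 = 1362 = 2^1 · 681, so d = 681.
12^1 ≡ 12 (mod 1363)
12^2 ≡ 12^2 = 144 ≡ 144 (mod 1363)
12^4 ≡ 144^2 = 20736 ≡ 291 (mod 1363)
12^8 ≡ 291^2 = 84681 ≡ 175 (mod 1363)
12^16 ≡ 175^2 = 30625 ≡ 639 (mod 1363)
12^32 ≡ 639^2 = 408321 ≡ 784 (mod 1363)
12^64 ≡ 784^2 = 614656 ≡ 1306 (mod 1363)
12^128 ≡ 1306^2 = 1705636 ≡ 523 (mod 1363)
12^256 ≡ 523^2 = 273529 ≡ 929 (mod 1363)
12^512 ≡ 929^2 = 863041 ≡ 262 (mod 1363)
681 = 512 + 128 + 32 + 8 + 1 in binary powers of 2.
So 12^681 ≡ 262 · 523 · 784 · 175 · 12 ≡ 824 (mod 1363).
Squaring chain: 824; never reaches −1, so base 12 is a Miller–Rabin witness that 1363 is composite.

824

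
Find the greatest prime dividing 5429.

89

5429 = 61 · 89
89 is prime.
So 5429 = 61 · 89; the largest prime factor is 89.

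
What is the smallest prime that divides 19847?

89

19847 is odd.
Digit sum 29, not divisible by 3.
Ends in 7: not divisible by 5.
7: 19847 = 7·2835 + 2
11: 19847 = 11·1804 + 3
13: 19847 = 13·1526 + 9
17: 19847 = 17·1167 + 8
19: 19847 = 19·1044 + 11
23: 19847 = 23·862 + 21
29: 19847 = 29·684 + 11
31: 19847 = 31·640 + 7
37: 19847 = 37·536 + 15
41: 19847 = 41·484 + 3
43: 19847 = 43·461 + 24
47: 19847 = 47·422 + 13
53: 19847 = 53·374 + 25
59: 19847 = 59·336 + 23
61: 19847 = 61·325 + 22
67: 19847 = 67·296 + 15
71: 19847 = 71·279 + 38
73: 19847 = 73·271 + 64
79: 19847 = 79·251 + 18
83: 19847 = 83·239 + 10
89: 19847 = 89·223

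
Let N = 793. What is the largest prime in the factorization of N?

61

793 = 13 · 61
61 is prime.
So 793 = 13 · 61; the largest prime factor is 61.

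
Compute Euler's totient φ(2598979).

2538720

Factor: 2598979 = 83 · 173 · 181.
φ(2598979) = (83−1) · (173−1) · (181−1) = 82 · 172 · 180 = 2538720.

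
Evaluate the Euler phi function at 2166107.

Factor: 2166107 = 97 · 137 · 163.
φ(2166107) = (97−1) · (137−1) · (163−1) = 96 · 136 · 162 = 2115072.

2115072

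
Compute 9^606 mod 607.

9^1 ≡ 9 (mod 607)
9^2 ≡ 9^2 = 81 ≡ 81 (mod 607)
9^4 ≡ 81^2 = 6561 ≡ 491 (mod 607)
9^8 ≡ 491^2 = 241081 ≡ 102 (mod 607)
9^16 ≡ 102^2 = 10404 ≡ 85 (mod 607)
9^32 ≡ 85^2 = 7225 ≡ 548 (mod 607)
9^64 ≡ 548^2 = 300304 ≡ 446 (mod 607)
9^128 ≡ 446^2 = 198916 ≡ 427 (mod 607)
9^256 ≡ 427^2 = 182329 ≡ 229 (mod 607)
9^512 ≡ 229^2 = 52441 ≡ 239 (mod 607)
606 = 512 + 64 + 16 + 8 + 4 + 2 in binary powers of 2.
So 9^606 ≡ 239 · 446 · 85 · 102 · 491 · 81 ≡ 1 (mod 607).
Since the result is 1, base 9 gives no evidence that 607 is composite.

1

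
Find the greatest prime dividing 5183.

73

5183 = 71 · 73
73 is prime.
So 5183 = 71 · 73; the largest prime factor is 73.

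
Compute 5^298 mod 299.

5^1 ≡ 5 (mod 299)
5^2 ≡ 5^2 = 25 ≡ 25 (mod 299)
5^4 ≡ 25^2 = 625 ≡ 27 (mod 299)
5^8 ≡ 27^2 = 729 ≡ 131 (mod 299)
5^16 ≡ 131^2 = 17161 ≡ 118 (mod 299)
5^32 ≡ 118^2 = 13924 ≡ 170 (mod 299)
5^64 ≡ 170^2 = 28900 ≡ 196 (mod 299)
5^128 ≡ 196^2 = 38416 ≡ 144 (mod 299)
5^256 ≡ 144^2 = 20736 ≡ 105 (mod 299)
298 = 256 + 32 + 8 + 2 in binary powers of 2.
So 5^298 ≡ 105 · 170 · 131 · 25 ≡ 64 (mod 299).
Since 64 ≠ 1, base 5 is a Fermat witness: 299 is composite.

64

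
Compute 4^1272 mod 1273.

4^1 ≡ 4 (mod 1273)
4^2 ≡ 4^2 = 16 ≡ 16 (mod 1273)
4^4 ≡ 16^2 = 256 ≡ 256 (mod 1273)
4^8 ≡ 256^2 = 65536 ≡ 613 (mod 1273)
4^16 ≡ 613^2 = 375769 ≡ 234 (mod 1273)
4^32 ≡ 234^2 = 54756 ≡ 17 (mod 1273)
4^64 ≡ 17^2 = 289 ≡ 289 (mod 1273)
4^128 ≡ 289^2 = 83521 ≡ 776 (mod 1273)
4^256 ≡ 776^2 = 602176 ≡ 47 (mod 1273)
4^512 ≡ 47^2 = 2209 ≡ 936 (mod 1273)
4^1024 ≡ 936^2 = 876096 ≡ 272 (mod 1273)
1272 = 1024 + 128 + 64 + 32 + 16 + 8 in binary powers of 2.
So 4^1272 ≡ 272 · 776 · 289 · 17 · 234 · 613 ≡ 729 (mod 1273).
Since 729 ≠ 1, base 4 is a Fermat witness: 1273 is composite.

729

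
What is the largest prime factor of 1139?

67

1139 = 17 · 67
67 is prime.
So 1139 = 17 · 67; the largest prime factor is 67.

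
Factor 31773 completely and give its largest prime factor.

89

31773 = 3 · 10591
10591 = 7 · 1513
1513 = 17 · 89
89 is prime.
So 31773 = 3 · 7 · 17 · 89; the largest prime factor is 89.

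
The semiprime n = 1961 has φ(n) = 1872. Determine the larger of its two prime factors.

φ(n) = (p−1)(q−1) = n − (p+q) + 1, so p + q = 1961 − 1872 + 1 = 90.
p and q are the roots of t² − 90t + 1961 = 0.
Discriminant: 90² − 4·1961 = 8100 − 7844 = 256; √256 = 16.
q = (90 − 16)/2 = 37, p = (90 + 16)/2 = 53.
Check: 37 · 53 = 1961.

53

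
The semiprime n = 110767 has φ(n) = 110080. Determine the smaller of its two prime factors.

257

φ(n) = (p−1)(q−1) = n − (p+q) + 1, so p + q = 110767 − 110080 + 1 = 688.
p and q are the roots of t² − 688t + 110767 = 0.
Discriminant: 688² − 4·110767 = 473344 − 443068 = 30276; √30276 = 174.
q = (688 − 174)/2 = 257, p = (688 + 174)/2 = 431.
Check: 257 · 431 = 110767.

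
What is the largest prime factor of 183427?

183427 = 31 · 5917
5917 = 61 · 97
97 is prime.
So 183427 = 31 · 61 · 97; the largest prime factor is 97.

97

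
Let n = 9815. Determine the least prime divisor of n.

9815 is odd.
Digit sum 23, not divisible by 3.
Ends in 5: divisible by 5.

5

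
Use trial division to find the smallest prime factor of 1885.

1885 is odd.
Digit sum 22, not divisible by 3.
Ends in 5: divisible by 5.

5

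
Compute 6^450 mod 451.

6^1 ≡ 6 (mod 451)
6^2 ≡ 6^2 = 36 ≡ 36 (mod 451)
6^4 ≡ 36^2 = 1296 ≡ 394 (mod 451)
6^8 ≡ 394^2 = 155236 ≡ 92 (mod 451)
6^16 ≡ 92^2 = 8464 ≡ 346 (mod 451)
6^32 ≡ 346^2 = 119716 ≡ 201 (mod 451)
6^64 ≡ 201^2 = 40401 ≡ 262 (mod 451)
6^128 ≡ 262^2 = 68644 ≡ 92 (mod 451)
6^256 ≡ 92^2 = 8464 ≡ 346 (mod 451)
450 = 256 + 128 + 64 + 2 in binary powers of 2.
So 6^450 ≡ 346 · 92 · 262 · 36 ≡ 155 (mod 451).
Since 155 ≠ 1, base 6 is a Fermat witness: 451 is composite.

155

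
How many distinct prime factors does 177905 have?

177905 = 5 · 35581
35581 = 7 · 5083
5083 = 13 · 391
391 = 17 · 23
177905 = 5 · 7 · 13 · 17 · 23, which has 5 distinct prime factors.

5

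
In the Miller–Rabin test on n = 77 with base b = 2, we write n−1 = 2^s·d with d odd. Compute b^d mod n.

77 − 1 = 76 = 2^2 · 19, so d = 19.
2^1 ≡ 2 (mod 77)
2^2 ≡ 2^2 = 4 ≡ 4 (mod 77)
2^4 ≡ 4^2 = 16 ≡ 16 (mod 77)
2^8 ≡ 16^2 = 256 ≡ 25 (mod 77)
2^16 ≡ 25^2 = 625 ≡ 9 (mod 77)
19 = 16 + 2 + 1 in binary powers of 2.
So 2^19 ≡ 9 · 4 · 2 ≡ 72 (mod 77).
Squaring chain: 72 → 25; never reaches −1, so base 2 is a Miller–Rabin witness that 77 is composite.

72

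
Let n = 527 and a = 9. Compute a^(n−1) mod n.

412

9^1 ≡ 9 (mod 527)
9^2 ≡ 9^2 = 81 ≡ 81 (mod 527)
9^4 ≡ 81^2 = 6561 ≡ 237 (mod 527)
9^8 ≡ 237^2 = 56169 ≡ 307 (mod 527)
9^16 ≡ 307^2 = 94249 ≡ 443 (mod 527)
9^32 ≡ 443^2 = 196249 ≡ 205 (mod 527)
9^64 ≡ 205^2 = 42025 ≡ 392 (mod 527)
9^128 ≡ 392^2 = 153664 ≡ 307 (mod 527)
9^256 ≡ 307^2 = 94249 ≡ 443 (mod 527)
9^512 ≡ 443^2 = 196249 ≡ 205 (mod 527)
526 = 512 + 8 + 4 + 2 in binary powers of 2.
So 9^526 ≡ 205 · 307 · 237 · 81 ≡ 412 (mod 527).
Since 412 ≠ 1, base 9 is a Fermat witness: 527 is composite.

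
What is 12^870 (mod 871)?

12^1 ≡ 12 (mod 871)
12^2 ≡ 12^2 = 144 ≡ 144 (mod 871)
12^4 ≡ 144^2 = 20736 ≡ 703 (mod 871)
12^8 ≡ 703^2 = 494209 ≡ 352 (mod 871)
12^16 ≡ 352^2 = 123904 ≡ 222 (mod 871)
12^32 ≡ 222^2 = 49284 ≡ 508 (mod 871)
12^64 ≡ 508^2 = 258064 ≡ 248 (mod 871)
12^128 ≡ 248^2 = 61504 ≡ 534 (mod 871)
12^256 ≡ 534^2 = 285156 ≡ 339 (mod 871)
12^512 ≡ 339^2 = 114921 ≡ 820 (mod 871)
870 = 512 + 256 + 64 + 32 + 4 + 2 in binary powers of 2.
So 12^870 ≡ 820 · 339 · 248 · 508 · 703 · 144 ≡ 92 (mod 871).
Since 92 ≠ 1, base 12 is a Fermat witness: 871 is composite.

92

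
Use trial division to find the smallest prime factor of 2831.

19

2831 is odd.
Digit sum 14, not divisible by 3.
Ends in 1: not divisible by 5.
7: 2831 = 7·404 + 3
11: 2831 = 11·257 + 4
13: 2831 = 13·217 + 10
17: 2831 = 17·166 + 9
19: 2831 = 19·149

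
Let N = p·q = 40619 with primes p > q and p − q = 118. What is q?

151

Since p = q + 118, we have 40619 = q(q + 118), so q² + 118q − 40619 = 0.
Discriminant: 118² + 4·40619 = 13924 + 162476 = 176400; √176400 = 420.
q = (−118 + 420)/2 = 151, and p = q + 118 = 269.
Check: 151 · 269 = 40619.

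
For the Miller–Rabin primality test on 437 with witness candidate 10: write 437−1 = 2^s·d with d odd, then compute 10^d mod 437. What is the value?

437 − 1 = 436 = 2^2 · 109, so d = 109.
10^1 ≡ 10 (mod 437)
10^2 ≡ 10^2 = 100 ≡ 100 (mod 437)
10^4 ≡ 100^2 = 10000 ≡ 386 (mod 437)
10^8 ≡ 386^2 = 148996 ≡ 416 (mod 437)
10^16 ≡ 416^2 = 173056 ≡ 4 (mod 437)
10^32 ≡ 4^2 = 16 ≡ 16 (mod 437)
10^64 ≡ 16^2 = 256 ≡ 256 (mod 437)
109 = 64 + 32 + 8 + 4 + 1 in binary powers of 2.
So 10^109 ≡ 256 · 16 · 416 · 386 · 10 ≡ 352 (mod 437).
Squaring chain: 352 → 233; never reaches −1, so base 10 is a Miller–Rabin witness that 437 is composite.

352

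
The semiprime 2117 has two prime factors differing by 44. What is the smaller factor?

29

Since p = q + 44, we have 2117 = q(q + 44), so q² + 44q − 2117 = 0.
Discriminant: 44² + 4·2117 = 1936 + 8468 = 10404; √10404 = 102.
q = (−44 + 102)/2 = 29, and p = q + 44 = 73.
Check: 29 · 73 = 2117.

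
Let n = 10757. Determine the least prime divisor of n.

31

10757 is odd.
Digit sum 20, not divisible by 3.
Ends in 7: not divisible by 5.
7: 10757 = 7·1536 + 5
11: 10757 = 11·977 + 10
13: 10757 = 13·827 + 6
17: 10757 = 17·632 + 13
19: 10757 = 19·566 + 3
23: 10757 = 23·467 + 16
29: 10757 = 29·370 + 27
31: 10757 = 31·347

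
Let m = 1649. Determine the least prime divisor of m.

1649 is odd.
Digit sum 20, not divisible by 3.
Ends in 9: not divisible by 5.
7: 1649 = 7·235 + 4
11: 1649 = 11·149 + 10
13: 1649 = 13·126 + 11
17: 1649 = 17·97

17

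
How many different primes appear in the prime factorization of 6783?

4

6783 = 3 · 2261
2261 = 7 · 323
323 = 17 · 19
6783 = 3 · 7 · 17 · 19, which has 4 distinct prime factors.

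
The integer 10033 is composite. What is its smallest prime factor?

10033 is odd.
Digit sum 7, not divisible by 3.
Ends in 3: not divisible by 5.
7: 10033 = 7·1433 + 2
11: 10033 = 11·912 + 1
13: 10033 = 13·771 + 10
17: 10033 = 17·590 + 3
19: 10033 = 19·528 + 1
23: 10033 = 23·436 + 5
29: 10033 = 29·345 + 28
31: 10033 = 31·323 + 20
37: 10033 = 37·271 + 6
41: 10033 = 41·244 + 29
43: 10033 = 43·233 + 14
47: 10033 = 47·213 + 22
53: 10033 = 53·189 + 16
59: 10033 = 59·170 + 3
61: 10033 = 61·164 + 29
67: 10033 = 67·149 + 50
71: 10033 = 71·141 + 22
73: 10033 = 73·137 + 32
79: 10033 = 79·127

79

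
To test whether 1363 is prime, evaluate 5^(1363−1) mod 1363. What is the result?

5^1 ≡ 5 (mod 1363)
5^2 ≡ 5^2 = 25 ≡ 25 (mod 1363)
5^4 ≡ 25^2 = 625 ≡ 625 (mod 1363)
5^8 ≡ 625^2 = 390625 ≡ 807 (mod 1363)
5^16 ≡ 807^2 = 651249 ≡ 1098 (mod 1363)
5^32 ≡ 1098^2 = 1205604 ≡ 712 (mod 1363)
5^64 ≡ 712^2 = 506944 ≡ 1271 (mod 1363)
5^128 ≡ 1271^2 = 1615441 ≡ 286 (mod 1363)
5^256 ≡ 286^2 = 81796 ≡ 16 (mod 1363)
5^512 ≡ 16^2 = 256 ≡ 256 (mod 1363)
5^1024 ≡ 256^2 = 65536 ≡ 112 (mod 1363)
1362 = 1024 + 256 + 64 + 16 + 2 in binary powers of 2.
So 5^1362 ≡ 112 · 16 · 1271 · 1098 · 25 ≡ 306 (mod 1363).
Since 306 ≠ 1, base 5 is a Fermat witness: 1363 is composite.

306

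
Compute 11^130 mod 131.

1

11^1 ≡ 11 (mod 131)
11^2 ≡ 11^2 = 121 ≡ 121 (mod 131)
11^4 ≡ 121^2 = 14641 ≡ 100 (mod 131)
11^8 ≡ 100^2 = 10000 ≡ 44 (mod 131)
11^16 ≡ 44^2 = 1936 ≡ 102 (mod 131)
11^32 ≡ 102^2 = 10404 ≡ 55 (mod 131)
11^64 ≡ 55^2 = 3025 ≡ 12 (mod 131)
11^128 ≡ 12^2 = 144 ≡ 13 (mod 131)
130 = 128 + 2 in binary powers of 2.
So 11^130 ≡ 13 · 121 ≡ 1 (mod 131).
Since the result is 1, base 11 gives no evidence that 131 is composite.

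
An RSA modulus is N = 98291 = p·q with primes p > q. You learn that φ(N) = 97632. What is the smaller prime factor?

φ(n) = (p−1)(q−1) = n − (p+q) + 1, so p + q = 98291 − 97632 + 1 = 660.
p and q are the roots of t² − 660t + 98291 = 0.
Discriminant: 660² − 4·98291 = 435600 − 393164 = 42436; √42436 = 206.
q = (660 − 206)/2 = 227, p = (660 + 206)/2 = 433.
Check: 227 · 433 = 98291.

227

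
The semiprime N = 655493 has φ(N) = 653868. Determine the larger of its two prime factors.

φ(n) = (p−1)(q−1) = n − (p+q) + 1, so p + q = 655493 − 653868 + 1 = 1626.
p and q are the roots of t² − 1626t + 655493 = 0.
Discriminant: 1626² − 4·655493 = 2643876 − 2621972 = 21904; √21904 = 148.
q = (1626 − 148)/2 = 739, p = (1626 + 148)/2 = 887.
Check: 739 · 887 = 655493.

887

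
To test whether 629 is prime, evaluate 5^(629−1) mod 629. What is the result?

5^1 ≡ 5 (mod 629)
5^2 ≡ 5^2 = 25 ≡ 25 (mod 629)
5^4 ≡ 25^2 = 625 ≡ 625 (mod 629)
5^8 ≡ 625^2 = 390625 ≡ 16 (mod 629)
5^16 ≡ 16^2 = 256 ≡ 256 (mod 629)
5^32 ≡ 256^2 = 65536 ≡ 120 (mod 629)
5^64 ≡ 120^2 = 14400 ≡ 562 (mod 629)
5^128 ≡ 562^2 = 315844 ≡ 86 (mod 629)
5^256 ≡ 86^2 = 7396 ≡ 477 (mod 629)
5^512 ≡ 477^2 = 227529 ≡ 460 (mod 629)
628 = 512 + 64 + 32 + 16 + 4 in binary powers of 2.
So 5^628 ≡ 460 · 562 · 120 · 256 · 625 ≡ 404 (mod 629).
Since 404 ≠ 1, base 5 is a Fermat witness: 629 is composite.

404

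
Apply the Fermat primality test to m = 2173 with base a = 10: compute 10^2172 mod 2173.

10^1 ≡ 10 (mod 2173)
10^2 ≡ 10^2 = 100 ≡ 100 (mod 2173)
10^4 ≡ 100^2 = 10000 ≡ 1308 (mod 2173)
10^8 ≡ 1308^2 = 1710864 ≡ 713 (mod 2173)
10^16 ≡ 713^2 = 508369 ≡ 2060 (mod 2173)
10^32 ≡ 2060^2 = 4243600 ≡ 1904 (mod 2173)
10^64 ≡ 1904^2 = 3625216 ≡ 652 (mod 2173)
10^128 ≡ 652^2 = 425104 ≡ 1369 (mod 2173)
10^256 ≡ 1369^2 = 1874161 ≡ 1035 (mod 2173)
10^512 ≡ 1035^2 = 1071225 ≡ 2109 (mod 2173)
10^1024 ≡ 2109^2 = 4447881 ≡ 1923 (mod 2173)
10^2048 ≡ 1923^2 = 3697929 ≡ 1656 (mod 2173)
2172 = 2048 + 64 + 32 + 16 + 8 + 4 in binary powers of 2.
So 10^2172 ≡ 1656 · 652 · 1904 · 2060 · 713 · 1308 ≡ 1494 (mod 2173).
Since 1494 ≠ 1, base 10 is a Fermat witness: 2173 is composite.

1494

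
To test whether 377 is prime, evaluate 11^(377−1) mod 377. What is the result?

81

11^1 ≡ 11 (mod 377)
11^2 ≡ 11^2 = 121 ≡ 121 (mod 377)
11^4 ≡ 121^2 = 14641 ≡ 315 (mod 377)
11^8 ≡ 315^2 = 99225 ≡ 74 (mod 377)
11^16 ≡ 74^2 = 5476 ≡ 198 (mod 377)
11^32 ≡ 198^2 = 39204 ≡ 373 (mod 377)
11^64 ≡ 373^2 = 139129 ≡ 16 (mod 377)
11^128 ≡ 16^2 = 256 ≡ 256 (mod 377)
11^256 ≡ 256^2 = 65536 ≡ 315 (mod 377)
376 = 256 + 64 + 32 + 16 + 8 in binary powers of 2.
So 11^376 ≡ 315 · 16 · 373 · 198 · 74 ≡ 81 (mod 377).
Since 81 ≠ 1, base 11 is a Fermat witness: 377 is composite.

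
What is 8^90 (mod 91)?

64

8^1 ≡ 8 (mod 91)
8^2 ≡ 8^2 = 64 ≡ 64 (mod 91)
8^4 ≡ 64^2 = 4096 ≡ 1 (mod 91)
8^8 ≡ 1^2 = 1 ≡ 1 (mod 91)
8^16 ≡ 1^2 = 1 ≡ 1 (mod 91)
8^32 ≡ 1^2 = 1 ≡ 1 (mod 91)
8^64 ≡ 1^2 = 1 ≡ 1 (mod 91)
90 = 64 + 16 + 8 + 2 in binary powers of 2.
So 8^90 ≡ 1 · 1 · 1 · 64 ≡ 64 (mod 91).
Since 64 ≠ 1, base 8 is a Fermat witness: 91 is composite.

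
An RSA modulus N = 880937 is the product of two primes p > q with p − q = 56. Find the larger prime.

Since p = q + 56, we have 880937 = q(q + 56), so q² + 56q − 880937 = 0.
Discriminant: 56² + 4·880937 = 3136 + 3523748 = 3526884; √3526884 = 1878.
q = (−56 + 1878)/2 = 911, and p = q + 56 = 967.
Check: 911 · 967 = 880937.

967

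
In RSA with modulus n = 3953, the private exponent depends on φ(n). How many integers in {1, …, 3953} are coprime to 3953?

Factor: 3953 = 59 · 67.
φ(3953) = (59−1) · (67−1) = 58 · 66 = 3828.

3828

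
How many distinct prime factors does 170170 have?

6

170170 = 2 · 85085
85085 = 5 · 17017
17017 = 7 · 2431
2431 = 11 · 221
221 = 13 · 17
170170 = 2 · 5 · 7 · 11 · 13 · 17, which has 6 distinct prime factors.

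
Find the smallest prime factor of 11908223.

11908223 is odd.
Digit sum 26, not divisible by 3.
Ends in 3: not divisible by 5.
7: 11908223 = 7·1701174 + 5
11: 11908223 = 11·1082565 + 8
13: 11908223 = 13·916017 + 2
17: 11908223 = 17·700483 + 12
19: 11908223 = 19·626748 + 11
23: 11908223 = 23·517748 + 19
29: 11908223 = 29·410628 + 11
31: 11908223 = 31·384136 + 7
37: 11908223 = 37·321843 + 32
41: 11908223 = 41·290444 + 19
43: 11908223 = 43·276935 + 18
47: 11908223 = 47·253366 + 21
53: 11908223 = 53·224683 + 24
59: 11908223 = 59·201834 + 17
61: 11908223 = 61·195216 + 47
67: 11908223 = 67·177734 + 45
71: 11908223 = 71·167721 + 32
73: 11908223 = 73·163126 + 25
79: 11908223 = 79·150737

79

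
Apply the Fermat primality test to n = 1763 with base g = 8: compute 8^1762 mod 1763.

1417

8^1 ≡ 8 (mod 1763)
8^2 ≡ 8^2 = 64 ≡ 64 (mod 1763)
8^4 ≡ 64^2 = 4096 ≡ 570 (mod 1763)
8^8 ≡ 570^2 = 324900 ≡ 508 (mod 1763)
8^16 ≡ 508^2 = 258064 ≡ 666 (mod 1763)
8^32 ≡ 666^2 = 443556 ≡ 1043 (mod 1763)
8^64 ≡ 1043^2 = 1087849 ≡ 78 (mod 1763)
8^128 ≡ 78^2 = 6084 ≡ 795 (mod 1763)
8^256 ≡ 795^2 = 632025 ≡ 871 (mod 1763)
8^512 ≡ 871^2 = 758641 ≡ 551 (mod 1763)
8^1024 ≡ 551^2 = 303601 ≡ 365 (mod 1763)
1762 = 1024 + 512 + 128 + 64 + 32 + 2 in binary powers of 2.
So 8^1762 ≡ 365 · 551 · 795 · 78 · 1043 · 64 ≡ 1417 (mod 1763).
Since 1417 ≠ 1, base 8 is a Fermat witness: 1763 is composite.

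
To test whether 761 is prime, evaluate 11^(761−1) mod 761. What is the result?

1

11^1 ≡ 11 (mod 761)
11^2 ≡ 11^2 = 121 ≡ 121 (mod 761)
11^4 ≡ 121^2 = 14641 ≡ 182 (mod 761)
11^8 ≡ 182^2 = 33124 ≡ 401 (mod 761)
11^16 ≡ 401^2 = 160801 ≡ 230 (mod 761)
11^32 ≡ 230^2 = 52900 ≡ 391 (mod 761)
11^64 ≡ 391^2 = 152881 ≡ 681 (mod 761)
11^128 ≡ 681^2 = 463761 ≡ 312 (mod 761)
11^256 ≡ 312^2 = 97344 ≡ 697 (mod 761)
11^512 ≡ 697^2 = 485809 ≡ 291 (mod 761)
760 = 512 + 128 + 64 + 32 + 16 + 8 in binary powers of 2.
So 11^760 ≡ 291 · 312 · 681 · 391 · 230 · 401 ≡ 1 (mod 761).
Since the result is 1, base 11 gives no evidence that 761 is composite.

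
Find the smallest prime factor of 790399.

790399 is odd.
Digit sum 37, not divisible by 3.
Ends in 9: not divisible by 5.
7: 790399 = 7·112914 + 1
11: 790399 = 11·71854 + 5
13: 790399 = 13·60799 + 12
17: 790399 = 17·46494 + 1
19: 790399 = 19·41599 + 18
23: 790399 = 23·34365 + 4
29: 790399 = 29·27255 + 4
31: 790399 = 31·25496 + 23
37: 790399 = 37·21362 + 5
41: 790399 = 41·19278 + 1
43: 790399 = 43·18381 + 16
47: 790399 = 47·16817

47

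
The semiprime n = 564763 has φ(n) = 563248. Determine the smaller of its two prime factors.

φ(n) = (p−1)(q−1) = n − (p+q) + 1, so p + q = 564763 − 563248 + 1 = 1516.
p and q are the roots of t² − 1516t + 564763 = 0.
Discriminant: 1516² − 4·564763 = 2298256 − 2259052 = 39204; √39204 = 198.
q = (1516 − 198)/2 = 659, p = (1516 + 198)/2 = 857.
Check: 659 · 857 = 564763.

659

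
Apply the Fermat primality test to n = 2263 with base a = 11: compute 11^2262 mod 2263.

2093

11^1 ≡ 11 (mod 2263)
11^2 ≡ 11^2 = 121 ≡ 121 (mod 2263)
11^4 ≡ 121^2 = 14641 ≡ 1063 (mod 2263)
11^8 ≡ 1063^2 = 1129969 ≡ 732 (mod 2263)
11^16 ≡ 732^2 = 535824 ≡ 1756 (mod 2263)
11^32 ≡ 1756^2 = 3083536 ≡ 1330 (mod 2263)
11^64 ≡ 1330^2 = 1768900 ≡ 1497 (mod 2263)
11^128 ≡ 1497^2 = 2241009 ≡ 639 (mod 2263)
11^256 ≡ 639^2 = 408321 ≡ 981 (mod 2263)
11^512 ≡ 981^2 = 962361 ≡ 586 (mod 2263)
11^1024 ≡ 586^2 = 343396 ≡ 1683 (mod 2263)
11^2048 ≡ 1683^2 = 2832489 ≡ 1476 (mod 2263)
2262 = 2048 + 128 + 64 + 16 + 4 + 2 in binary powers of 2.
So 11^2262 ≡ 1476 · 639 · 1497 · 1756 · 1063 · 121 ≡ 2093 (mod 2263).
Since 2093 ≠ 1, base 11 is a Fermat witness: 2263 is composite.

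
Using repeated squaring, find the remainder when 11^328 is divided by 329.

319

11^1 ≡ 11 (mod 329)
11^2 ≡ 11^2 = 121 ≡ 121 (mod 329)
11^4 ≡ 121^2 = 14641 ≡ 165 (mod 329)
11^8 ≡ 165^2 = 27225 ≡ 247 (mod 329)
11^16 ≡ 247^2 = 61009 ≡ 144 (mod 329)
11^32 ≡ 144^2 = 20736 ≡ 9 (mod 329)
11^64 ≡ 9^2 = 81 ≡ 81 (mod 329)
11^128 ≡ 81^2 = 6561 ≡ 310 (mod 329)
11^256 ≡ 310^2 = 96100 ≡ 32 (mod 329)
328 = 256 + 64 + 8 in binary powers of 2.
So 11^328 ≡ 32 · 81 · 247 ≡ 319 (mod 329).
Since 319 ≠ 1, base 11 is a Fermat witness: 329 is composite.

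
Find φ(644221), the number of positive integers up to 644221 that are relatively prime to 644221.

619440

Factor: 644221 = 59 · 61 · 179.
φ(644221) = (59−1) · (61−1) · (179−1) = 58 · 60 · 178 = 619440.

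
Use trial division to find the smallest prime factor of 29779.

29779 is odd.
Digit sum 34, not divisible by 3.
Ends in 9: not divisible by 5.
7: 29779 = 7·4254 + 1
11: 29779 = 11·2707 + 2
13: 29779 = 13·2290 + 9
17: 29779 = 17·1751 + 12
19: 29779 = 19·1567 + 6
23: 29779 = 23·1294 + 17
29: 29779 = 29·1026 + 25
31: 29779 = 31·960 + 19
37: 29779 = 37·804 + 31
41: 29779 = 41·726 + 13
43: 29779 = 43·692 + 23
47: 29779 = 47·633 + 28
53: 29779 = 53·561 + 46
59: 29779 = 59·504 + 43
61: 29779 = 61·488 + 11
67: 29779 = 67·444 + 31
71: 29779 = 71·419 + 30
73: 29779 = 73·407 + 68
79: 29779 = 79·376 + 75
83: 29779 = 83·358 + 65
89: 29779 = 89·334 + 53
97: 29779 = 97·307

97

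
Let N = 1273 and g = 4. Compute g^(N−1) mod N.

729

4^1 ≡ 4 (mod 1273)
4^2 ≡ 4^2 = 16 ≡ 16 (mod 1273)
4^4 ≡ 16^2 = 256 ≡ 256 (mod 1273)
4^8 ≡ 256^2 = 65536 ≡ 613 (mod 1273)
4^16 ≡ 613^2 = 375769 ≡ 234 (mod 1273)
4^32 ≡ 234^2 = 54756 ≡ 17 (mod 1273)
4^64 ≡ 17^2 = 289 ≡ 289 (mod 1273)
4^128 ≡ 289^2 = 83521 ≡ 776 (mod 1273)
4^256 ≡ 776^2 = 602176 ≡ 47 (mod 1273)
4^512 ≡ 47^2 = 2209 ≡ 936 (mod 1273)
4^1024 ≡ 936^2 = 876096 ≡ 272 (mod 1273)
1272 = 1024 + 128 + 64 + 32 + 16 + 8 in binary powers of 2.
So 4^1272 ≡ 272 · 776 · 289 · 17 · 234 · 613 ≡ 729 (mod 1273).
Since 729 ≠ 1, base 4 is a Fermat witness: 1273 is composite.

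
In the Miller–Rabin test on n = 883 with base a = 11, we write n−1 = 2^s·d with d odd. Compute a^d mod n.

883 − 1 = 882 = 2^1 · 441, so d = 441.
11^1 ≡ 11 (mod 883)
11^2 ≡ 11^2 = 121 ≡ 121 (mod 883)
11^4 ≡ 121^2 = 14641 ≡ 513 (mod 883)
11^8 ≡ 513^2 = 263169 ≡ 35 (mod 883)
11^16 ≡ 35^2 = 1225 ≡ 342 (mod 883)
11^32 ≡ 342^2 = 116964 ≡ 408 (mod 883)
11^64 ≡ 408^2 = 166464 ≡ 460 (mod 883)
11^128 ≡ 460^2 = 211600 ≡ 563 (mod 883)
11^256 ≡ 563^2 = 316969 ≡ 855 (mod 883)
441 = 256 + 128 + 32 + 16 + 8 + 1 in binary powers of 2.
So 11^441 ≡ 855 · 563 · 408 · 342 · 35 · 11 ≡ 882 (mod 883).
Since 11^d ≡ 882 (mod 883), base 11 does not prove 883 composite.

882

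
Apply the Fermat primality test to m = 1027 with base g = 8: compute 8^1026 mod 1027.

8^1 ≡ 8 (mod 1027)
8^2 ≡ 8^2 = 64 ≡ 64 (mod 1027)
8^4 ≡ 64^2 = 4096 ≡ 1015 (mod 1027)
8^8 ≡ 1015^2 = 1030225 ≡ 144 (mod 1027)
8^16 ≡ 144^2 = 20736 ≡ 196 (mod 1027)
8^32 ≡ 196^2 = 38416 ≡ 417 (mod 1027)
8^64 ≡ 417^2 = 173889 ≡ 326 (mod 1027)
8^128 ≡ 326^2 = 106276 ≡ 495 (mod 1027)
8^256 ≡ 495^2 = 245025 ≡ 599 (mod 1027)
8^512 ≡ 599^2 = 358801 ≡ 378 (mod 1027)
8^1024 ≡ 378^2 = 142884 ≡ 131 (mod 1027)
1026 = 1024 + 2 in binary powers of 2.
So 8^1026 ≡ 131 · 64 ≡ 168 (mod 1027).
Since 168 ≠ 1, base 8 is a Fermat witness: 1027 is composite.

168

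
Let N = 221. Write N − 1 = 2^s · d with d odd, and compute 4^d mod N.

221 − 1 = 220 = 2^2 · 55, so d = 55.
4^1 ≡ 4 (mod 221)
4^2 ≡ 4^2 = 16 ≡ 16 (mod 221)
4^4 ≡ 16^2 = 256 ≡ 35 (mod 221)
4^8 ≡ 35^2 = 1225 ≡ 120 (mod 221)
4^16 ≡ 120^2 = 14400 ≡ 35 (mod 221)
4^32 ≡ 35^2 = 1225 ≡ 120 (mod 221)
55 = 32 + 16 + 4 + 2 + 1 in binary powers of 2.
So 4^55 ≡ 120 · 35 · 35 · 16 · 4 ≡ 30 (mod 221).
Squaring chain: 30 → 16; never reaches −1, so base 4 is a Miller–Rabin witness that 221 is composite.

30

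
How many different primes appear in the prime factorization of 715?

715 = 5 · 143
143 = 11 · 13
715 = 5 · 11 · 13, which has 3 distinct prime factors.

3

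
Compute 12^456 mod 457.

12^1 ≡ 12 (mod 457)
12^2 ≡ 12^2 = 144 ≡ 144 (mod 457)
12^4 ≡ 144^2 = 20736 ≡ 171 (mod 457)
12^8 ≡ 171^2 = 29241 ≡ 450 (mod 457)
12^16 ≡ 450^2 = 202500 ≡ 49 (mod 457)
12^32 ≡ 49^2 = 2401 ≡ 116 (mod 457)
12^64 ≡ 116^2 = 13456 ≡ 203 (mod 457)
12^128 ≡ 203^2 = 41209 ≡ 79 (mod 457)
12^256 ≡ 79^2 = 6241 ≡ 300 (mod 457)
456 = 256 + 128 + 64 + 8 in binary powers of 2.
So 12^456 ≡ 300 · 79 · 203 · 450 ≡ 1 (mod 457).
Since the result is 1, base 12 gives no evidence that 457 is composite.

1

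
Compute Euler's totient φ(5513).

5328

Factor: 5513 = 37 · 149.
φ(5513) = (37−1) · (149−1) = 36 · 148 = 5328.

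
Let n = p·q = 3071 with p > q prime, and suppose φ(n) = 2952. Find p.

83

φ(n) = (p−1)(q−1) = n − (p+q) + 1, so p + q = 3071 − 2952 + 1 = 120.
p and q are the roots of t² − 120t + 3071 = 0.
Discriminant: 120² − 4·3071 = 14400 − 12284 = 2116; √2116 = 46.
q = (120 − 46)/2 = 37, p = (120 + 46)/2 = 83.
Check: 37 · 83 = 3071.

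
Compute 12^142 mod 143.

1

12^1 ≡ 12 (mod 143)
12^2 ≡ 12^2 = 144 ≡ 1 (mod 143)
12^4 ≡ 1^2 = 1 ≡ 1 (mod 143)
12^8 ≡ 1^2 = 1 ≡ 1 (mod 143)
12^16 ≡ 1^2 = 1 ≡ 1 (mod 143)
12^32 ≡ 1^2 = 1 ≡ 1 (mod 143)
12^64 ≡ 1^2 = 1 ≡ 1 (mod 143)
12^128 ≡ 1^2 = 1 ≡ 1 (mod 143)
142 = 128 + 8 + 4 + 2 in binary powers of 2.
So 12^142 ≡ 1 · 1 · 1 · 1 ≡ 1 (mod 143).
Since the result is 1, base 12 gives no evidence that 143 is composite.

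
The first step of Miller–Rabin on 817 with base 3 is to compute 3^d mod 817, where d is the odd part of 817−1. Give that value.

817 − 1 = 816 = 2^4 · 51, so d = 51.
3^1 ≡ 3 (mod 817)
3^2 ≡ 3^2 = 9 ≡ 9 (mod 817)
3^4 ≡ 9^2 = 81 ≡ 81 (mod 817)
3^8 ≡ 81^2 = 6561 ≡ 25 (mod 817)
3^16 ≡ 25^2 = 625 ≡ 625 (mod 817)
3^32 ≡ 625^2 = 390625 ≡ 99 (mod 817)
51 = 32 + 16 + 2 + 1 in binary powers of 2.
So 3^51 ≡ 99 · 625 · 9 · 3 ≡ 677 (mod 817).
Squaring chain: 677 → 809 → 64 → 11; never reaches −1, so base 3 is a Miller–Rabin witness that 817 is composite.

677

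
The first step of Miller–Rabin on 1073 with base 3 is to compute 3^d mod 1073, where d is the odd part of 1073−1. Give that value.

363

1073 − 1 = 1072 = 2^4 · 67, so d = 67.
3^1 ≡ 3 (mod 1073)
3^2 ≡ 3^2 = 9 ≡ 9 (mod 1073)
3^4 ≡ 9^2 = 81 ≡ 81 (mod 1073)
3^8 ≡ 81^2 = 6561 ≡ 123 (mod 1073)
3^16 ≡ 123^2 = 15129 ≡ 107 (mod 1073)
3^32 ≡ 107^2 = 11449 ≡ 719 (mod 1073)
3^64 ≡ 719^2 = 516961 ≡ 848 (mod 1073)
67 = 64 + 2 + 1 in binary powers of 2.
So 3^67 ≡ 848 · 9 · 3 ≡ 363 (mod 1073).
Squaring chain: 363 → 863 → 107 → 719; never reaches −1, so base 3 is a Miller–Rabin witness that 1073 is composite.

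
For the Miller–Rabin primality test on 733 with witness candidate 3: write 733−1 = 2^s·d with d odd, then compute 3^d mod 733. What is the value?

733 − 1 = 732 = 2^2 · 183, so d = 183.
3^1 ≡ 3 (mod 733)
3^2 ≡ 3^2 = 9 ≡ 9 (mod 733)
3^4 ≡ 9^2 = 81 ≡ 81 (mod 733)
3^8 ≡ 81^2 = 6561 ≡ 697 (mod 733)
3^16 ≡ 697^2 = 485809 ≡ 563 (mod 733)
3^32 ≡ 563^2 = 316969 ≡ 313 (mod 733)
3^64 ≡ 313^2 = 97969 ≡ 480 (mod 733)
3^128 ≡ 480^2 = 230400 ≡ 238 (mod 733)
183 = 128 + 32 + 16 + 4 + 2 + 1 in binary powers of 2.
So 3^183 ≡ 238 · 313 · 563 · 81 · 9 · 3 ≡ 1 (mod 733).
Since 3^d ≡ 1 (mod 733), base 3 does not prove 733 composite.

1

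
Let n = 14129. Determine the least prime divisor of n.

14129 is odd.
Digit sum 17, not divisible by 3.
Ends in 9: not divisible by 5.
7: 14129 = 7·2018 + 3
11: 14129 = 11·1284 + 5
13: 14129 = 13·1086 + 11
17: 14129 = 17·831 + 2
19: 14129 = 19·743 + 12
23: 14129 = 23·614 + 7
29: 14129 = 29·487 + 6
31: 14129 = 31·455 + 24
37: 14129 = 37·381 + 32
41: 14129 = 41·344 + 25
43: 14129 = 43·328 + 25
47: 14129 = 47·300 + 29
53: 14129 = 53·266 + 31
59: 14129 = 59·239 + 28
61: 14129 = 61·231 + 38
67: 14129 = 67·210 + 59
71: 14129 = 71·199

71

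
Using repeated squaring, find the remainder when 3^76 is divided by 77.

25

3^1 ≡ 3 (mod 77)
3^2 ≡ 3^2 = 9 ≡ 9 (mod 77)
3^4 ≡ 9^2 = 81 ≡ 4 (mod 77)
3^8 ≡ 4^2 = 16 ≡ 16 (mod 77)
3^16 ≡ 16^2 = 256 ≡ 25 (mod 77)
3^32 ≡ 25^2 = 625 ≡ 9 (mod 77)
3^64 ≡ 9^2 = 81 ≡ 4 (mod 77)
76 = 64 + 8 + 4 in binary powers of 2.
So 3^76 ≡ 4 · 16 · 4 ≡ 25 (mod 77).
Since 25 ≠ 1, base 3 is a Fermat witness: 77 is composite.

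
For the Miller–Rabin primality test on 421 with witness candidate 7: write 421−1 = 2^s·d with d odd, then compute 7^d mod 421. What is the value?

421 − 1 = 420 = 2^2 · 105, so d = 105.
7^1 ≡ 7 (mod 421)
7^2 ≡ 7^2 = 49 ≡ 49 (mod 421)
7^4 ≡ 49^2 = 2401 ≡ 296 (mod 421)
7^8 ≡ 296^2 = 87616 ≡ 48 (mod 421)
7^16 ≡ 48^2 = 2304 ≡ 199 (mod 421)
7^32 ≡ 199^2 = 39601 ≡ 27 (mod 421)
7^64 ≡ 27^2 = 729 ≡ 308 (mod 421)
105 = 64 + 32 + 8 + 1 in binary powers of 2.
So 7^105 ≡ 308 · 27 · 48 · 7 ≡ 420 (mod 421).
Since 7^d ≡ 420 (mod 421), base 7 does not prove 421 composite.

420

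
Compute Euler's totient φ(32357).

Factor: 32357 = 13 · 19 · 131.
φ(32357) = (13−1) · (19−1) · (131−1) = 12 · 18 · 130 = 28080.

28080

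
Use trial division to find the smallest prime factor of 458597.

23

458597 is odd.
Digit sum 38, not divisible by 3.
Ends in 7: not divisible by 5.
7: 458597 = 7·65513 + 6
11: 458597 = 11·41690 + 7
13: 458597 = 13·35276 + 9
17: 458597 = 17·26976 + 5
19: 458597 = 19·24136 + 13
23: 458597 = 23·19939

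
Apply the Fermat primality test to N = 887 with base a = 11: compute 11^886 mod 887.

11^1 ≡ 11 (mod 887)
11^2 ≡ 11^2 = 121 ≡ 121 (mod 887)
11^4 ≡ 121^2 = 14641 ≡ 449 (mod 887)
11^8 ≡ 449^2 = 201601 ≡ 252 (mod 887)
11^16 ≡ 252^2 = 63504 ≡ 527 (mod 887)
11^32 ≡ 527^2 = 277729 ≡ 98 (mod 887)
11^64 ≡ 98^2 = 9604 ≡ 734 (mod 887)
11^128 ≡ 734^2 = 538756 ≡ 347 (mod 887)
11^256 ≡ 347^2 = 120409 ≡ 664 (mod 887)
11^512 ≡ 664^2 = 440896 ≡ 57 (mod 887)
886 = 512 + 256 + 64 + 32 + 16 + 4 + 2 in binary powers of 2.
So 11^886 ≡ 57 · 664 · 734 · 98 · 527 · 449 · 121 ≡ 1 (mod 887).
Since the result is 1, base 11 gives no evidence that 887 is composite.

1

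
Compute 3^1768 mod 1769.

400

3^1 ≡ 3 (mod 1769)
3^2 ≡ 3^2 = 9 ≡ 9 (mod 1769)
3^4 ≡ 9^2 = 81 ≡ 81 (mod 1769)
3^8 ≡ 81^2 = 6561 ≡ 1254 (mod 1769)
3^16 ≡ 1254^2 = 1572516 ≡ 1644 (mod 1769)
3^32 ≡ 1644^2 = 2702736 ≡ 1473 (mod 1769)
3^64 ≡ 1473^2 = 2169729 ≡ 935 (mod 1769)
3^128 ≡ 935^2 = 874225 ≡ 339 (mod 1769)
3^256 ≡ 339^2 = 114921 ≡ 1705 (mod 1769)
3^512 ≡ 1705^2 = 2907025 ≡ 558 (mod 1769)
3^1024 ≡ 558^2 = 311364 ≡ 20 (mod 1769)
1768 = 1024 + 512 + 128 + 64 + 32 + 8 in binary powers of 2.
So 3^1768 ≡ 20 · 558 · 339 · 935 · 1473 · 1254 ≡ 400 (mod 1769).
Since 400 ≠ 1, base 3 is a Fermat witness: 1769 is composite.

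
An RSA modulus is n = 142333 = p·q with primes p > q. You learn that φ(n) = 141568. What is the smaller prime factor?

317

φ(n) = (p−1)(q−1) = n − (p+q) + 1, so p + q = 142333 − 141568 + 1 = 766.
p and q are the roots of t² − 766t + 142333 = 0.
Discriminant: 766² − 4·142333 = 586756 − 569332 = 17424; √17424 = 132.
q = (766 − 132)/2 = 317, p = (766 + 132)/2 = 449.
Check: 317 · 449 = 142333.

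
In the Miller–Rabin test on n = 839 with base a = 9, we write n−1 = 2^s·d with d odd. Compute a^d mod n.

839 − 1 = 838 = 2^1 · 419, so d = 419.
9^1 ≡ 9 (mod 839)
9^2 ≡ 9^2 = 81 ≡ 81 (mod 839)
9^4 ≡ 81^2 = 6561 ≡ 688 (mod 839)
9^8 ≡ 688^2 = 473344 ≡ 148 (mod 839)
9^16 ≡ 148^2 = 21904 ≡ 90 (mod 839)
9^32 ≡ 90^2 = 8100 ≡ 549 (mod 839)
9^64 ≡ 549^2 = 301401 ≡ 200 (mod 839)
9^128 ≡ 200^2 = 40000 ≡ 567 (mod 839)
9^256 ≡ 567^2 = 321489 ≡ 152 (mod 839)
419 = 256 + 128 + 32 + 2 + 1 in binary powers of 2.
So 9^419 ≡ 152 · 567 · 549 · 81 · 9 ≡ 1 (mod 839).
Since 9^d ≡ 1 (mod 839), base 9 does not prove 839 composite.

1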